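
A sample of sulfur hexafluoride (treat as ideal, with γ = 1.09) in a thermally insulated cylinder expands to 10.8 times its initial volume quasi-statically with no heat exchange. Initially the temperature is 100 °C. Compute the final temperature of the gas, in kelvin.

T₂ ≈ 301 K

For a reversible adiabat TV^(γ−1) is constant, so T₂ = T₁ (V₁/V₂)^(γ−1).
T₁ = 100 °C = 373.1 K.
T₂ = 373.1 × (1/10.8)^(0.09) = 301.2 K.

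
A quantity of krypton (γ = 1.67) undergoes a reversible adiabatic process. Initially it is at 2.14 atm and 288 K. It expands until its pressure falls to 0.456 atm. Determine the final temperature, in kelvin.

Along an adiabat T P^((1−γ)/γ) is constant, so T₂ = T₁ (P₂/P₁)^((γ−1)/γ).
T₂ = 288 × (0.456/2.14)^(0.401) = 154.9 K.

T₂ ≈ 155 K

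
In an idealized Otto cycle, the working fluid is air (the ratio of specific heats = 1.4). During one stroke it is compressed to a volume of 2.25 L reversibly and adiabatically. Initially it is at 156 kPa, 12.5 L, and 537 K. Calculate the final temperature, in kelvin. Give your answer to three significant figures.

T₂ ≈ 1070 K

For a reversible adiabat TV^(γ−1) is constant, so T₂ = T₁ (V₁/V₂)^(γ−1).
T₂ = 537 × (12.5/2.25)^(0.4) = 1066 K.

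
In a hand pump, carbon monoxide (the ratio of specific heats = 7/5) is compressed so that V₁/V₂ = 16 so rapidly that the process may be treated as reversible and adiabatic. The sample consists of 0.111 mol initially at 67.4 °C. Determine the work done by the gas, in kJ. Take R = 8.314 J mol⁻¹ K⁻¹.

Adiabatic: T₁V₁^(γ−1) = T₂V₂^(γ−1) ⇒ T₂ = T₁ (V₁/V₂)^(γ−1).
T₁ = 67.4 °C = 340.5 K.
T₂ = 340.5 × 16^(2/5) = 1032 K.
Q = 0, so ΔU = W_on_gas = nCᵥΔT with Cᵥ = R/(γ−1) = 20.79 J/(mol·K).
ΔU = 0.111 × 20.79 × (1032 − 340.5) = 1596 J.
Work done by the gas = −ΔU = -1596 J.

W ≈ -1.60 kJ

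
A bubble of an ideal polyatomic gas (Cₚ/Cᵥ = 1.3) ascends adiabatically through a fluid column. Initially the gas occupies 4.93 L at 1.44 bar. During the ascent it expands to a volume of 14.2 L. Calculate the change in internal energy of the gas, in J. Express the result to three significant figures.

P₂ = P₁(V₁/V₂)^γ = 1.44×(4.93/14.2)^(1.3) = 0.364 bar.
For a reversible adiabat, W_by_gas = (P₁V₁ − P₂V₂)/(γ−1).
W_by = (144000×0.00493 − 36400×0.0142) / (0.3) = 643.5 J.
Q = 0 ⇒ ΔU = −W_by = -643.5 J.

ΔU ≈ -644 J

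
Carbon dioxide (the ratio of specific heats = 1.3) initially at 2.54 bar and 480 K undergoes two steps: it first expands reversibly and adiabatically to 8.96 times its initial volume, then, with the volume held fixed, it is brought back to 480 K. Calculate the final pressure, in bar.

P₃ ≈ 0.283 bar

Adiabatic step (PV^γ = const): P₂ = 2.54×(1/8.96)^(1.3) = 0.1468 bar; T₂ = 480×(1/8.96)^(0.3) = 248.6 K.
Isochoric: P₃ = P₂(T₃/T₂) = 0.1468 × (480/248.6) = 0.2835 bar.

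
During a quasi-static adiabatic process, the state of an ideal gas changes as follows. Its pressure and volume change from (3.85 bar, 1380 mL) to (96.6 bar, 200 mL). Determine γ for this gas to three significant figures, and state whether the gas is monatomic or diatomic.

PV^γ = const ⇒ γ = ln(P₂/P₁) / ln(V₁/V₂).
γ = ln(96.6/3.85) / ln(1380/200) = 1.668.
γ ≈ 1.67 is close to 5/3, so the gas is monatomic.

γ ≈ 1.67; monatomic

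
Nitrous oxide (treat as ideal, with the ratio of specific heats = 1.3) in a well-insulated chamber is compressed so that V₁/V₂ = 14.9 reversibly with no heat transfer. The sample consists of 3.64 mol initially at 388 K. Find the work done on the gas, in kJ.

For a reversible adiabat TV^(γ−1) is constant, so T₂ = T₁ (V₁/V₂)^(γ−1).
T₂ = 388 × 14.9^(0.3) = 872.5 K.
Q = 0, so ΔU = W_on_gas = nCᵥΔT with Cᵥ = R/(γ−1) = 27.71 J/(mol·K).
ΔU = 3.64 × 27.71 × (872.5 − 388) = 48880 J.

W ≈ 48.9 kJ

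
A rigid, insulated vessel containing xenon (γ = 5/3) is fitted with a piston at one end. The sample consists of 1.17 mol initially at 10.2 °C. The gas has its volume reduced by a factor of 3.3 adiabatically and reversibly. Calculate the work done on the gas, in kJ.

W ≈ 5.03 kJ

For a reversible adiabat TV^(γ−1) is constant, so T₂ = T₁ (V₁/V₂)^(γ−1).
T₁ = 10.2 °C = 283.3 K.
T₂ = 283.3 × 3.3^(2/3) = 628.1 K.
Q = 0, so ΔU = W_on_gas = nCᵥΔT with Cᵥ = R/(γ−1) = 12.47 J/(mol·K).
ΔU = 1.17 × 12.47 × (628.1 − 283.3) = 5030 J.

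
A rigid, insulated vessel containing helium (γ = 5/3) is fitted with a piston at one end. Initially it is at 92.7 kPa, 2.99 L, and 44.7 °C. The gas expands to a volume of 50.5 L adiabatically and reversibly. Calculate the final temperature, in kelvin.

T₂ ≈ 48.3 K

For a reversible adiabat TV^(γ−1) is constant, so T₂ = T₁ (V₁/V₂)^(γ−1).
T₁ = 44.7 °C = 317.8 K.
T₂ = 317.8 × (2.99/50.5)^(2/3) = 48.28 K.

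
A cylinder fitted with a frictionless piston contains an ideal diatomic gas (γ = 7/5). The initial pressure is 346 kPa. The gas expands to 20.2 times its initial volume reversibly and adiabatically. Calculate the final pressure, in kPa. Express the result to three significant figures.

P₂ ≈ 5.15 kPa

Since PV^γ is constant along a reversible adiabat, P₂ = P₁ (V₁/V₂)^γ.
P₂ = 346 × (1/20.2)^(7/5) = 5.147 kPa.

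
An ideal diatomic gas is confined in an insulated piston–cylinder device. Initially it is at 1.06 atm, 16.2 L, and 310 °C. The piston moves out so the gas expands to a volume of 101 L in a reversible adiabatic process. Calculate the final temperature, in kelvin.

Adiabatic: T₁V₁^(γ−1) = T₂V₂^(γ−1) ⇒ T₂ = T₁ (V₁/V₂)^(γ−1).
γ = 7/5 for a diatomic ideal gas.
T₁ = 310 °C = 583.1 K.
T₂ = 583.1 × (16.2/101)^(2/5) = 280.5 K.

T₂ ≈ 280 K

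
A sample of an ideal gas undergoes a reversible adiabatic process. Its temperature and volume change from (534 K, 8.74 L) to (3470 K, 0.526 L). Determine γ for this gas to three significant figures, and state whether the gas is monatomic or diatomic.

TV^(γ−1) = const ⇒ γ − 1 = ln(T₂/T₁) / ln(V₁/V₂).
γ = 1 + ln(3470/534) / ln(8.74/0.526) = 1.666.
γ ≈ 1.67 is close to 5/3, so the gas is monatomic.

γ ≈ 1.67; monatomic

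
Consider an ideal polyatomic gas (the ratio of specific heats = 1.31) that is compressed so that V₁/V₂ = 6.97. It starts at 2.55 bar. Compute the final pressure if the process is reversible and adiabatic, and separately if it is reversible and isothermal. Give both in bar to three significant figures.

adiabatic: 32.4 bar; isothermal: 17.8 bar

Isothermal: P₂ = P₁(V₁/V₂) = 2.55×6.97 = 17.77 bar.
Adiabatic: P₂ = P₁(V₁/V₂)^γ = 2.55×6.97^(1.31) = 32.45 bar.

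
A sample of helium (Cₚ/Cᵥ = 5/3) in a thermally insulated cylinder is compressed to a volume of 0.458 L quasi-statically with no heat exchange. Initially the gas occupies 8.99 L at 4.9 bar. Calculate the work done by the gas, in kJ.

P₂ = P₁(V₁/V₂)^γ = 4.9×(8.99/0.458)^(5/3) = 699.9 bar.
For a reversible adiabat, W_by_gas = (P₁V₁ − P₂V₂)/(γ−1).
W_by = (490000×0.00899 − 6.999×10^7×0.000458) / (2/3) = -41470 J.

W ≈ -41.5 kJ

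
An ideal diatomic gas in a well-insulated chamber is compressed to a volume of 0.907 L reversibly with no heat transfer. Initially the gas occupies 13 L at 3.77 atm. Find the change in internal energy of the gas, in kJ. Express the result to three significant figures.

ΔU ≈ 23.6 kJ

γ = 7/5 for a diatomic ideal gas.
P₂ = P₁(V₁/V₂)^γ = 3.77×(13/0.907)^(7/5) = 156.8 atm.
For a reversible adiabat, W_by_gas = (P₁V₁ − P₂V₂)/(γ−1).
W_by = (382000×0.013 − 1.588×10^7×0.000907) / (2/5) = -23600 J.
Q = 0 ⇒ ΔU = −W_by = 23600 J.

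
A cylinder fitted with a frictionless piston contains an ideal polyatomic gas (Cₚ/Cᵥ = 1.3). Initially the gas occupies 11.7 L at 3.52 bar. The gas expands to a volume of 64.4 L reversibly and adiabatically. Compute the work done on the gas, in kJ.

P₂ = P₁(V₁/V₂)^γ = 3.52×(11.7/64.4)^(1.3) = 0.3834 bar.
For a reversible adiabat, W_by_gas = (P₁V₁ − P₂V₂)/(γ−1).
W_by = (352000×0.0117 − 38340×0.0644) / (0.3) = 5498 J.
W_on_gas = −W_by = -5498 J.

W ≈ -5.50 kJ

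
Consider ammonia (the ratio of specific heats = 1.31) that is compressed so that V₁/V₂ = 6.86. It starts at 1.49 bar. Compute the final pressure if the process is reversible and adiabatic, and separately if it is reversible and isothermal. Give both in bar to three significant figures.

adiabatic: 18.6 bar; isothermal: 10.2 bar

Isothermal: P₂ = P₁(V₁/V₂) = 1.49×6.86 = 10.22 bar.
Adiabatic: P₂ = P₁(V₁/V₂)^γ = 1.49×6.86^(1.31) = 18.57 bar.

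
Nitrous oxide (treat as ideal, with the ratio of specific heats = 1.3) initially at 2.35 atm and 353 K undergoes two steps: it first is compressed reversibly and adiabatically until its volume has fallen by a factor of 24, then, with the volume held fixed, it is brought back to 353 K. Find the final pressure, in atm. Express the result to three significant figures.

Adiabatic step (PV^γ = const): P₂ = 2.35×24^(1.3) = 146.3 atm; T₂ = 353×24^(0.3) = 915.9 K.
Isochoric: P₃ = P₂(T₃/T₂) = 146.3 × (353/915.9) = 56.4 atm.

P₃ ≈ 56.4 atm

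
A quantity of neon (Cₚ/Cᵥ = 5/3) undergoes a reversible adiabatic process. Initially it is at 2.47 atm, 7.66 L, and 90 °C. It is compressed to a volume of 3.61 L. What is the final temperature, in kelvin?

For a reversible adiabat TV^(γ−1) is constant, so T₂ = T₁ (V₁/V₂)^(γ−1).
T₁ = 90 °C = 363.1 K.
T₂ = 363.1 × (7.66/3.61)^(2/3) = 599.7 K.

T₂ ≈ 600 K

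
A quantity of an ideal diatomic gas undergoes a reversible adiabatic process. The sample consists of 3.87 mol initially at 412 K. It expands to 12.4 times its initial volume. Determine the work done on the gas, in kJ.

W ≈ -21.0 kJ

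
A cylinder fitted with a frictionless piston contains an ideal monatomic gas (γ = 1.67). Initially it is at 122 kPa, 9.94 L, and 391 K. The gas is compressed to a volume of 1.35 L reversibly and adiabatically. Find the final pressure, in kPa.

P₂ ≈ 3420 kPa

Since PV^γ is constant along a reversible adiabat, P₂ = P₁ (V₁/V₂)^γ.
P₂ = 122 × (9.94/1.35)^(1.67) = 3422 kPa.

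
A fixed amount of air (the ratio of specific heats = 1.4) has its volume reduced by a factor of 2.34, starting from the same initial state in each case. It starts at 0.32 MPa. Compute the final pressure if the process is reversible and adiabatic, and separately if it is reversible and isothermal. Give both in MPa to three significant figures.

Isothermal: P₂ = P₁(V₁/V₂) = 0.32×2.34 = 0.7488 MPa.
Adiabatic: P₂ = P₁(V₁/V₂)^γ = 0.32×2.34^(1.4) = 1.052 MPa.

adiabatic: 1.05 MPa; isothermal: 0.749 MPa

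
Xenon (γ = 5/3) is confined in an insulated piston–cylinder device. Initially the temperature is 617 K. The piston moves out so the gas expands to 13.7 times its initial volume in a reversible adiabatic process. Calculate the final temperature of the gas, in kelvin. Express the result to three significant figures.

T₂ ≈ 108 K

For a reversible adiabat TV^(γ−1) is constant, so T₂ = T₁ (V₁/V₂)^(γ−1).
T₂ = 617 × (1/13.7)^(2/3) = 107.8 K.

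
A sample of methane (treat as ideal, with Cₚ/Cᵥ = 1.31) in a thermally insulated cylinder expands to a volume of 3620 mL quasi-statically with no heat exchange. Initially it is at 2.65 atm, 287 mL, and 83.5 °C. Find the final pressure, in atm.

P₂ ≈ 0.0958 atm

Adiabatic: P₁V₁^γ = P₂V₂^γ ⇒ P₂ = P₁ (V₁/V₂)^γ.
P₂ = 2.65 × (287/3620)^(1.31) = 0.09576 atm.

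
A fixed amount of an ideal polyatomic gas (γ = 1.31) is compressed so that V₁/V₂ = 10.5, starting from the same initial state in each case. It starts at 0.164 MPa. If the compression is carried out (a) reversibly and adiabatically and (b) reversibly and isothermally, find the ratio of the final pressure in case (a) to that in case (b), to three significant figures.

P_adiabatic / P_isothermal ≈ 2.07

Isothermal: P_b = P₁(V₁/V₂) = 0.164×10.5.
Adiabatic: P_a = P₁(V₁/V₂)^γ = 0.164×10.5^(1.31).
P_a/P_b = (V₁/V₂)^(γ−1) = 10.5^(0.31) = 2.073.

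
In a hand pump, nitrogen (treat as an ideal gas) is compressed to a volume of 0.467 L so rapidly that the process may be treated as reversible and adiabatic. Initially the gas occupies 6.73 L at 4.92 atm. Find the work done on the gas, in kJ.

γ = 7/5 for a diatomic ideal gas.
P₂ = P₁(V₁/V₂)^γ = 4.92×(6.73/0.467)^(7/5) = 206.1 atm.
For a reversible adiabat, W_by_gas = (P₁V₁ − P₂V₂)/(γ−1).
W_by = (498500×0.00673 − 2.089×10^7×0.000467) / (2/5) = -16000 J.
W_on_gas = −W_by = 16000 J.

W ≈ 16.0 kJ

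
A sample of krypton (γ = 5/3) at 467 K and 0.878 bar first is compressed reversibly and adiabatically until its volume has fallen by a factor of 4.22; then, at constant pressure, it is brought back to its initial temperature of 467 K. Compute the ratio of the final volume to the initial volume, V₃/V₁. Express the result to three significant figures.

V₃/V₁ ≈ 0.0907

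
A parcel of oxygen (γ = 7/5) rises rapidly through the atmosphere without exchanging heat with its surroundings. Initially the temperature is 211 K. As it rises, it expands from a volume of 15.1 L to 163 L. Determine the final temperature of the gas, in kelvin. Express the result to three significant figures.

T₂ ≈ 81.5 K

For a reversible adiabat TV^(γ−1) is constant, so T₂ = T₁ (V₁/V₂)^(γ−1).
T₂ = 211 × (15.1/163)^(2/5) = 81.47 K.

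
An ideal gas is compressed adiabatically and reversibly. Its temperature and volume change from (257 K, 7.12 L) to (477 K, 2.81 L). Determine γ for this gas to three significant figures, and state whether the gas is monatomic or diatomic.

γ ≈ 1.67; monatomic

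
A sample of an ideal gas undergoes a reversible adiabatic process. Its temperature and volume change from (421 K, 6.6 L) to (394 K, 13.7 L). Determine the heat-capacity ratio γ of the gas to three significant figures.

γ ≈ 1.09

TV^(γ−1) = const ⇒ γ − 1 = ln(T₂/T₁) / ln(V₁/V₂).
γ = 1 + ln(394/421) / ln(6.6/13.7) = 1.091.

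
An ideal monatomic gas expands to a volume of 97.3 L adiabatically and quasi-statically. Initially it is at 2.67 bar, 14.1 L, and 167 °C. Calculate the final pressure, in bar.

Since PV^γ is constant along a reversible adiabat, P₂ = P₁ (V₁/V₂)^γ.
γ = 5/3 for a monatomic ideal gas.
P₂ = 2.67 × (14.1/97.3)^(5/3) = 0.1067 bar.

P₂ ≈ 0.107 bar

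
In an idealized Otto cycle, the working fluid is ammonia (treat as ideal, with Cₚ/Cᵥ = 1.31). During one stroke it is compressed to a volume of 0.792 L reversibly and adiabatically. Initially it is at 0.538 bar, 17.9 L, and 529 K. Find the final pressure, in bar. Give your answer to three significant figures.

P₂ ≈ 32.0 bar

Since PV^γ is constant along a reversible adiabat, P₂ = P₁ (V₁/V₂)^γ.
P₂ = 0.538 × (17.9/0.792)^(1.31) = 31.97 bar.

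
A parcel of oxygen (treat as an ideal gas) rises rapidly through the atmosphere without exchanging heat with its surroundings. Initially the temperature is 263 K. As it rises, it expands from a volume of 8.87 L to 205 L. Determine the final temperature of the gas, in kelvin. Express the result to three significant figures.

T₂ ≈ 74.9 K

For a reversible adiabat TV^(γ−1) is constant, so T₂ = T₁ (V₁/V₂)^(γ−1).
For a diatomic ideal gas γ = 7/5, so γ−1 = 2/5.
T₂ = 263 × (8.87/205)^(2/5) = 74.89 K.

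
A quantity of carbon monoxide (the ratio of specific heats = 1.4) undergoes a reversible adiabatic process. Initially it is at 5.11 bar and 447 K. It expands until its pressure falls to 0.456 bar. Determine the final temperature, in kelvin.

Along an adiabat T P^((1−γ)/γ) is constant, so T₂ = T₁ (P₂/P₁)^((γ−1)/γ).
T₂ = 447 × (0.456/5.11)^(0.286) = 224.1 K.

T₂ ≈ 224 K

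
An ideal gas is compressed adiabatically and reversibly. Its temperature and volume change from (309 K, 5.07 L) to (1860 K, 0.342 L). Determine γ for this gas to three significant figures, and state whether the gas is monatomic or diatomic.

γ ≈ 1.67; monatomic

TV^(γ−1) = const ⇒ γ − 1 = ln(T₂/T₁) / ln(V₁/V₂).
γ = 1 + ln(1860/309) / ln(5.07/0.342) = 1.666.
γ ≈ 1.67 is close to 5/3, so the gas is monatomic.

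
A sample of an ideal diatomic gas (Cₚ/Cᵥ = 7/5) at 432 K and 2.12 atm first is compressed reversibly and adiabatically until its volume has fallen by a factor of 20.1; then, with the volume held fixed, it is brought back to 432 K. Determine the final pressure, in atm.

P₃ ≈ 42.6 atm

Adiabatic step (PV^γ = const): P₂ = 2.12×20.1^(7/5) = 141.5 atm; T₂ = 432×20.1^(2/5) = 1435 K.
Isochoric: P₃ = P₂(T₃/T₂) = 141.5 × (432/1435) = 42.61 atm.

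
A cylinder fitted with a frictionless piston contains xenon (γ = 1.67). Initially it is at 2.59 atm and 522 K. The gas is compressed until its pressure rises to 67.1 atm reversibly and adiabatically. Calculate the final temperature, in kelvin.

T₂ ≈ 1930 K

Along an adiabat T P^((1−γ)/γ) is constant, so T₂ = T₁ (P₂/P₁)^((γ−1)/γ).
T₂ = 522 × (67.1/2.59)^(0.401) = 1926 K.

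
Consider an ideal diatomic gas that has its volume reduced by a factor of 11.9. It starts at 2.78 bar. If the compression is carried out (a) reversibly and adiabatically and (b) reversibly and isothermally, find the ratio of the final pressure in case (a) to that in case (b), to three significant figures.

For a diatomic ideal gas γ = 7/5.
Isothermal: P_b = P₁(V₁/V₂) = 2.78×11.9.
Adiabatic: P_a = P₁(V₁/V₂)^γ = 2.78×11.9^(7/5).
P_a/P_b = (V₁/V₂)^(γ−1) = 11.9^(2/5) = 2.693.

P_adiabatic / P_isothermal ≈ 2.69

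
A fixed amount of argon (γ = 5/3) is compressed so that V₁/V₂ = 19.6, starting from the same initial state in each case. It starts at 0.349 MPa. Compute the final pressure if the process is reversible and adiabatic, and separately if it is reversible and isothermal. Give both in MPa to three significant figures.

Isothermal: P₂ = P₁(V₁/V₂) = 0.349×19.6 = 6.84 MPa.
Adiabatic: P₂ = P₁(V₁/V₂)^γ = 0.349×19.6^(5/3) = 49.73 MPa.

adiabatic: 49.7 MPa; isothermal: 6.84 MPa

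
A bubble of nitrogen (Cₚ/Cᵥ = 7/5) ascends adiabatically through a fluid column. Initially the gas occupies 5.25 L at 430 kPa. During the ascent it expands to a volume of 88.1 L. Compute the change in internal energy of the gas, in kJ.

P₂ = P₁(V₁/V₂)^γ = 430×(5.25/88.1)^(7/5) = 8.293 kPa.
For a reversible adiabat, W_by_gas = (P₁V₁ − P₂V₂)/(γ−1).
W_by = (430000×0.00525 − 8293×0.0881) / (2/5) = 3817 J.
Q = 0 ⇒ ΔU = −W_by = -3817 J.

ΔU ≈ -3.82 kJ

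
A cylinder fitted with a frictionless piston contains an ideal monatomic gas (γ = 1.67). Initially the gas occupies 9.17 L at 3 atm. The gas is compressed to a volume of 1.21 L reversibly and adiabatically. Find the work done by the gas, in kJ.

P₂ = P₁(V₁/V₂)^γ = 3×(9.17/1.21)^(1.67) = 88.31 atm.
For a reversible adiabat, W_by_gas = (P₁V₁ − P₂V₂)/(γ−1).
W_by = (304000×0.00917 − 8.948×10^6×0.00121) / (0.67) = -12000 J.

W ≈ -12.0 kJ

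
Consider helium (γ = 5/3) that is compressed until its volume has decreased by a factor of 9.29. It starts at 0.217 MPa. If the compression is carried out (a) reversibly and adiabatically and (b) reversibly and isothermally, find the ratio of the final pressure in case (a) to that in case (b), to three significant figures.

P_adiabatic / P_isothermal ≈ 4.42

Isothermal: P_b = P₁(V₁/V₂) = 0.217×9.29.
Adiabatic: P_a = P₁(V₁/V₂)^γ = 0.217×9.29^(5/3).
P_a/P_b = (V₁/V₂)^(γ−1) = 9.29^(2/3) = 4.419.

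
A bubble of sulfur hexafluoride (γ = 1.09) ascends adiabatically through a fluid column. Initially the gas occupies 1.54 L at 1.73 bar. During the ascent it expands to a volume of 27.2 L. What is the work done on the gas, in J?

P₂ = P₁(V₁/V₂)^γ = 1.73×(1.54/27.2)^(1.09) = 0.07564 bar.
For a reversible adiabat, W_by_gas = (P₁V₁ − P₂V₂)/(γ−1).
W_by = (173000×0.00154 − 7564×0.0272) / (0.09) = 674.1 J.
W_on_gas = −W_by = -674.1 J.

W ≈ -674 J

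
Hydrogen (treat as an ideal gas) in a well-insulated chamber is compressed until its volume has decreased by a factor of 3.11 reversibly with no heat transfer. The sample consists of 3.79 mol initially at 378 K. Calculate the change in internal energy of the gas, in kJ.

For a reversible adiabat TV^(γ−1) is constant, so T₂ = T₁ (V₁/V₂)^(γ−1).
γ = 7/5 for a diatomic ideal gas, so γ−1 = 2/5.
T₂ = 378 × 3.11^(2/5) = 595.1 K.
Q = 0, so ΔU = W_on_gas = nCᵥΔT with Cᵥ = R/(γ−1) = 20.79 J/(mol·K).
ΔU = 3.79 × 20.79 × (595.1 − 378) = 17100 J.

ΔU ≈ 17.1 kJ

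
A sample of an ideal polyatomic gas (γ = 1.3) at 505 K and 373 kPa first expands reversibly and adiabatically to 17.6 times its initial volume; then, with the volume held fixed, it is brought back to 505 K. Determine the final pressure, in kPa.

P₃ ≈ 21.2 kPa

Adiabatic step (PV^γ = const): P₂ = 373×(1/17.6)^(1.3) = 8.965 kPa; T₂ = 505×(1/17.6)^(0.3) = 213.6 K.
Isochoric: P₃ = P₂(T₃/T₂) = 8.965 × (505/213.6) = 21.19 kPa.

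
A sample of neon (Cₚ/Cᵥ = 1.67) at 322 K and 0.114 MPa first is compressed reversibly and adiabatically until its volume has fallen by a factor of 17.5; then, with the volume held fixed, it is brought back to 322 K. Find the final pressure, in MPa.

P₃ ≈ 2.00 MPa

Adiabatic step (PV^γ = const): P₂ = 0.114×17.5^(1.67) = 13.58 MPa; T₂ = 322×17.5^(0.67) = 2191 K.
Isochoric: P₃ = P₂(T₃/T₂) = 13.58 × (322/2191) = 1.995 MPa.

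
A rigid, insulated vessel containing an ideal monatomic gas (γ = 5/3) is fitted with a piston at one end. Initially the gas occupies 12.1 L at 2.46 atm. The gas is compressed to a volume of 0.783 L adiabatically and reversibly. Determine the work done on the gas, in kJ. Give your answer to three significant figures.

W ≈ 23.5 kJ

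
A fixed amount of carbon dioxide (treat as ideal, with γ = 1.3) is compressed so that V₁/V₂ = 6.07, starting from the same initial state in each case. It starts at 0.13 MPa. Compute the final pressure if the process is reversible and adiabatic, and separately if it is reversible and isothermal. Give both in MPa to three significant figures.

adiabatic: 1.36 MPa; isothermal: 0.789 MPa

Isothermal: P₂ = P₁(V₁/V₂) = 0.13×6.07 = 0.7891 MPa.
Adiabatic: P₂ = P₁(V₁/V₂)^γ = 0.13×6.07^(1.3) = 1.355 MPa.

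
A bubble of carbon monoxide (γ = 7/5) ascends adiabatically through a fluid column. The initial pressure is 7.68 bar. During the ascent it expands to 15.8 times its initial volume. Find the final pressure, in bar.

Since PV^γ is constant along a reversible adiabat, P₂ = P₁ (V₁/V₂)^γ.
P₂ = 7.68 × (1/15.8)^(7/5) = 0.1612 bar.

P₂ ≈ 0.161 bar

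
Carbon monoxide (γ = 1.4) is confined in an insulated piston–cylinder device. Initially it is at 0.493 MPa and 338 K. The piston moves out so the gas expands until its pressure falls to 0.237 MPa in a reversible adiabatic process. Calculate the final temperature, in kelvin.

T₂ ≈ 274 K

Along an adiabat T P^((1−γ)/γ) is constant, so T₂ = T₁ (P₂/P₁)^((γ−1)/γ).
T₂ = 338 × (0.237/0.493)^(0.286) = 274.2 K.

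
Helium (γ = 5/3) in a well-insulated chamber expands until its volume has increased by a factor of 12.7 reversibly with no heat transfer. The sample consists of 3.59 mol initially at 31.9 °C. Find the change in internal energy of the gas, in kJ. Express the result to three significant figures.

ΔU ≈ -11.1 kJ

Adiabatic: T₁V₁^(γ−1) = T₂V₂^(γ−1) ⇒ T₂ = T₁ (V₁/V₂)^(γ−1).
T₁ = 31.9 °C = 305 K.
T₂ = 305 × (1/12.7)^(2/3) = 56.04 K.
Q = 0, so ΔU = W_on_gas = nCᵥΔT with Cᵥ = R/(γ−1) = 12.47 J/(mol·K).
ΔU = 3.59 × 12.47 × (56.04 − 305) = -11150 J.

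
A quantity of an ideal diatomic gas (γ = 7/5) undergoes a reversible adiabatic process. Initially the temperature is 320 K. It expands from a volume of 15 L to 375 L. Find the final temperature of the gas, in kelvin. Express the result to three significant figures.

T₂ ≈ 88.3 K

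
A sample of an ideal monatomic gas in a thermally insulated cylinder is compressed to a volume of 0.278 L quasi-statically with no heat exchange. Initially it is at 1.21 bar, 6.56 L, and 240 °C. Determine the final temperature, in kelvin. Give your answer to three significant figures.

For a reversible adiabat TV^(γ−1) is constant, so T₂ = T₁ (V₁/V₂)^(γ−1).
γ = 5/3 for a monatomic ideal gas.
T₁ = 240 °C = 513.1 K.
T₂ = 513.1 × (6.56/0.278)^(2/3) = 4222 K.

T₂ ≈ 4220 K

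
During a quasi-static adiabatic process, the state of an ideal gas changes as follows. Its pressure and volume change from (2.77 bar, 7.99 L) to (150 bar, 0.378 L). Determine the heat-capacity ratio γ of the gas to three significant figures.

PV^γ = const ⇒ γ = ln(P₂/P₁) / ln(V₁/V₂).
γ = ln(150/2.77) / ln(7.99/0.378) = 1.308.

γ ≈ 1.31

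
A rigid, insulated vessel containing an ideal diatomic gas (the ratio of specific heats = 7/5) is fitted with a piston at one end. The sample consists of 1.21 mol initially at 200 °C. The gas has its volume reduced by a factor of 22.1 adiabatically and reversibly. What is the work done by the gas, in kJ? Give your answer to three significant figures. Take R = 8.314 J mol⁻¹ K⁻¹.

W ≈ -29.1 kJ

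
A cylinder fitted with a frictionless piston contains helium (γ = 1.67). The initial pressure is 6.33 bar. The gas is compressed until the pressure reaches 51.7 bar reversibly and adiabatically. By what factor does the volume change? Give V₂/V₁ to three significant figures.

V₂/V₁ ≈ 0.284

From PV^γ = const, V₂/V₁ = (P₁/P₂)^(1/γ).
V₂/V₁ = (6.33/51.7)^(0.599) = 0.2843.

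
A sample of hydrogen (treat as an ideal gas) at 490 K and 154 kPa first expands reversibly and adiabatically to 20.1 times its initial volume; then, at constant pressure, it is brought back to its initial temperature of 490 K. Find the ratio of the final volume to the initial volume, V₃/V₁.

V₃/V₁ ≈ 66.8

For a diatomic ideal gas γ = 7/5.
Adiabatic step: V₂/V₁ = 20.1; T₂ = T₁·(1/20.1)^(2/5) = 147.5 K.
Isobaric step: V₃/V₂ = T₃/T₂ = 490/147.5.
V₃/V₁ = (V₂/V₁)(V₃/V₂) = 20.1 × (490/147.5) = 66.75.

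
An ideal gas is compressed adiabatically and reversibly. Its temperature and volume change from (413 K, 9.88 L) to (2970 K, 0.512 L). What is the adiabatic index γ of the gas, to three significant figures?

TV^(γ−1) = const ⇒ γ − 1 = ln(T₂/T₁) / ln(V₁/V₂).
γ = 1 + ln(2970/413) / ln(9.88/0.512) = 1.667.

γ ≈ 1.67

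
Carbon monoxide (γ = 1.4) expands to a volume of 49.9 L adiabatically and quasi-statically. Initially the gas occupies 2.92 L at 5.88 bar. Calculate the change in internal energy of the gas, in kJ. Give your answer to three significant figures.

ΔU ≈ -2.91 kJ

P₂ = P₁(V₁/V₂)^γ = 5.88×(2.92/49.9)^(1.4) = 0.1106 bar.
For a reversible adiabat, W_by_gas = (P₁V₁ − P₂V₂)/(γ−1).
W_by = (588000×0.00292 − 11060×0.0499) / (0.4) = 2913 J.
Q = 0 ⇒ ΔU = −W_by = -2913 J.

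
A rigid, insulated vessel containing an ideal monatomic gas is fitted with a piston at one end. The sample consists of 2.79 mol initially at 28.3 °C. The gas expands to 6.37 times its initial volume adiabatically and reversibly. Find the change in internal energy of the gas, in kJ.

ΔU ≈ -7.44 kJ

For a reversible adiabat TV^(γ−1) is constant, so T₂ = T₁ (V₁/V₂)^(γ−1).
γ = 5/3 for a monatomic ideal gas, so γ−1 = 2/3.
T₁ = 28.3 °C = 301.4 K.
T₂ = 301.4 × (1/6.37)^(2/3) = 87.72 K.
Q = 0, so ΔU = W_on_gas = nCᵥΔT with Cᵥ = R/(γ−1) = 12.47 J/(mol·K).
ΔU = 2.79 × 12.47 × (87.72 − 301.4) = -7436 J.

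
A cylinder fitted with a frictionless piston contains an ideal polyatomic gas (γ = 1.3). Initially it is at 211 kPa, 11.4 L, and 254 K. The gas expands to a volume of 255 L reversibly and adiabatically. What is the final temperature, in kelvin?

For a reversible adiabat TV^(γ−1) is constant, so T₂ = T₁ (V₁/V₂)^(γ−1).
T₂ = 254 × (11.4/255)^(0.3) = 99.99 K.

T₂ ≈ 100 K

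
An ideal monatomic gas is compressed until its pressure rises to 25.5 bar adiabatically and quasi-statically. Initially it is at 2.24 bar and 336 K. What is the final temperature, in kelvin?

T₂ ≈ 889 K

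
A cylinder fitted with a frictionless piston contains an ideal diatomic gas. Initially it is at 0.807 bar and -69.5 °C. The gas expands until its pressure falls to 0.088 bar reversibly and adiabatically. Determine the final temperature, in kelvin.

T₂ ≈ 108 K

Along an adiabat T P^((1−γ)/γ) is constant, so T₂ = T₁ (P₂/P₁)^((γ−1)/γ).
For a diatomic ideal gas γ = 7/5, so (γ−1)/γ = 2/7.
T₁ = -69.5 °C = 203.6 K.
T₂ = 203.6 × (0.088/0.807)^(2/7) = 108.1 K.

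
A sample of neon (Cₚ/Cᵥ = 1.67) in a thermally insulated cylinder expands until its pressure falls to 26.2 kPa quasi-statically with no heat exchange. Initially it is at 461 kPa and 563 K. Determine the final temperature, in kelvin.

Along an adiabat T P^((1−γ)/γ) is constant, so T₂ = T₁ (P₂/P₁)^((γ−1)/γ).
T₂ = 563 × (26.2/461)^(0.401) = 178.2 K.

T₂ ≈ 178 K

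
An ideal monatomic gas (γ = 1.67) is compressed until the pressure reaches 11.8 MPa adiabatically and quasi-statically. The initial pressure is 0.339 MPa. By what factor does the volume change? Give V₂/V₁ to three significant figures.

V₂/V₁ ≈ 0.119

From PV^γ = const, V₂/V₁ = (P₁/P₂)^(1/γ).
V₂/V₁ = (0.339/11.8)^(0.599) = 0.1194.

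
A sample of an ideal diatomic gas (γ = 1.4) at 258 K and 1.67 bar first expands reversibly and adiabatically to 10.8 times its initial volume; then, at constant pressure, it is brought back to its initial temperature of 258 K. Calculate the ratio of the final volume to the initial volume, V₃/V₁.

Adiabatic step: V₂/V₁ = 10.8; T₂ = T₁·(1/10.8)^(0.4) = 99.6 K.
Isobaric step: V₃/V₂ = T₃/T₂ = 258/99.6.
V₃/V₁ = (V₂/V₁)(V₃/V₂) = 10.8 × (258/99.6) = 27.98.

V₃/V₁ ≈ 28.0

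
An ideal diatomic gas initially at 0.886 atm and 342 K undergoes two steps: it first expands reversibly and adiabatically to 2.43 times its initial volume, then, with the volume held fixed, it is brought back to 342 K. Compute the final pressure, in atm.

For a diatomic ideal gas γ = 7/5.
Adiabatic step (PV^γ = const): P₂ = 0.886×(1/2.43)^(7/5) = 0.2556 atm; T₂ = 342×(1/2.43)^(2/5) = 239.8 K.
Isochoric: P₃ = P₂(T₃/T₂) = 0.2556 × (342/239.8) = 0.3646 atm.

P₃ ≈ 0.365 atm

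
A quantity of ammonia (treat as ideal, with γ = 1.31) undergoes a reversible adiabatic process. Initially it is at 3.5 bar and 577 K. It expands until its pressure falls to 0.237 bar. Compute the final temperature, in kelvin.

T₂ ≈ 305 K

Along an adiabat T P^((1−γ)/γ) is constant, so T₂ = T₁ (P₂/P₁)^((γ−1)/γ).
T₂ = 577 × (0.237/3.5)^(0.237) = 305.1 K.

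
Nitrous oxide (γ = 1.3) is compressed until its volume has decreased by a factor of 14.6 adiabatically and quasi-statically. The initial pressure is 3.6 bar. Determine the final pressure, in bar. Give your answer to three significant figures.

Since PV^γ is constant along a reversible adiabat, P₂ = P₁ (V₁/V₂)^γ.
P₂ = 3.6 × 14.6^(1.3) = 117.5 bar.

P₂ ≈ 117 bar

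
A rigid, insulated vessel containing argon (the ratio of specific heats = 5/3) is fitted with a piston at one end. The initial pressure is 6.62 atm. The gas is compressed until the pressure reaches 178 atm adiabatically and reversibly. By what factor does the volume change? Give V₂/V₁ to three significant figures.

From PV^γ = const, V₂/V₁ = (P₁/P₂)^(1/γ).
V₂/V₁ = (6.62/178)^(3/5) = 0.1388.

V₂/V₁ ≈ 0.139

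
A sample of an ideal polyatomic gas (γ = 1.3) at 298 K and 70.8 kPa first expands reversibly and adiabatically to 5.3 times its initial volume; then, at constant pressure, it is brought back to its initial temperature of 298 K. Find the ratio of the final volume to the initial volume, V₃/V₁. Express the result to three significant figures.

Adiabatic step: V₂/V₁ = 5.3; T₂ = T₁·(1/5.3)^(0.3) = 180.7 K.
Isobaric step: V₃/V₂ = T₃/T₂ = 298/180.7.
V₃/V₁ = (V₂/V₁)(V₃/V₂) = 5.3 × (298/180.7) = 8.741.

V₃/V₁ ≈ 8.74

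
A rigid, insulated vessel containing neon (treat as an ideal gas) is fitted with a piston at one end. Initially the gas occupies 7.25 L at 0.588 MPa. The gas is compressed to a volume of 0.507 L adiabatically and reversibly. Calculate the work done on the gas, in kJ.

W ≈ 31.3 kJ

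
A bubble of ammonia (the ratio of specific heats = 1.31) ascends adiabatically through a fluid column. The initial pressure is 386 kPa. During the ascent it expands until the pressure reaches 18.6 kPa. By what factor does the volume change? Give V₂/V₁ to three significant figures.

From PV^γ = const, V₂/V₁ = (P₁/P₂)^(1/γ).
V₂/V₁ = (386/18.6)^(0.763) = 10.13.

V₂/V₁ ≈ 10.1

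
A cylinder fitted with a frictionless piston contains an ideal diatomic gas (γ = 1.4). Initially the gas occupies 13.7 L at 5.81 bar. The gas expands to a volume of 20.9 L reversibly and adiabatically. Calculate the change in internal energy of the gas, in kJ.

ΔU ≈ -3.09 kJ

P₂ = P₁(V₁/V₂)^γ = 5.81×(13.7/20.9)^(1.4) = 3.216 bar.
For a reversible adiabat, W_by_gas = (P₁V₁ − P₂V₂)/(γ−1).
W_by = (581000×0.0137 − 321600×0.0209) / (0.4) = 3093 J.
Q = 0 ⇒ ΔU = −W_by = -3093 J.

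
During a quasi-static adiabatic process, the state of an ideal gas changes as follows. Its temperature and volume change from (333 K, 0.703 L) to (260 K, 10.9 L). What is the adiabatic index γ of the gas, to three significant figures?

TV^(γ−1) = const ⇒ γ − 1 = ln(T₂/T₁) / ln(V₁/V₂).
γ = 1 + ln(260/333) / ln(0.703/10.9) = 1.09.

γ ≈ 1.09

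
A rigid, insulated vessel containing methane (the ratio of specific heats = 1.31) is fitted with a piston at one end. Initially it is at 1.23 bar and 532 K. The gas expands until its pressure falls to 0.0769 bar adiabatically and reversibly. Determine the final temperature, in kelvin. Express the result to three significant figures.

T₂ ≈ 276 K

Adiabatic: T₂/T₁ = (P₂/P₁)^((γ−1)/γ).
T₂ = 532 × (0.0769/1.23)^(0.237) = 276.1 K.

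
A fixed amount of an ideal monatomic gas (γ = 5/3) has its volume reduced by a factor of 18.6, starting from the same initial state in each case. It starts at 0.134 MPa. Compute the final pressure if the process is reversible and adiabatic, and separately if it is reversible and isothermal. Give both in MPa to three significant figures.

adiabatic: 17.5 MPa; isothermal: 2.49 MPa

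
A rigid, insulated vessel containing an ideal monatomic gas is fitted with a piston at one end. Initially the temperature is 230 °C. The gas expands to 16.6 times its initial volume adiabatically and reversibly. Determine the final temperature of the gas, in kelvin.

T₂ ≈ 77.3 K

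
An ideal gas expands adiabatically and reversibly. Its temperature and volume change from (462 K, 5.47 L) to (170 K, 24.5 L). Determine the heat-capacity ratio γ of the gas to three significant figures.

γ ≈ 1.67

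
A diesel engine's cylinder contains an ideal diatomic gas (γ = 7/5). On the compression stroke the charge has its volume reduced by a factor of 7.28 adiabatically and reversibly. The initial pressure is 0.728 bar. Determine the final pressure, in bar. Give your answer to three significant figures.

Adiabatic: P₁V₁^γ = P₂V₂^γ ⇒ P₂ = P₁ (V₁/V₂)^γ.
P₂ = 0.728 × 7.28^(7/5) = 11.73 bar.

P₂ ≈ 11.7 bar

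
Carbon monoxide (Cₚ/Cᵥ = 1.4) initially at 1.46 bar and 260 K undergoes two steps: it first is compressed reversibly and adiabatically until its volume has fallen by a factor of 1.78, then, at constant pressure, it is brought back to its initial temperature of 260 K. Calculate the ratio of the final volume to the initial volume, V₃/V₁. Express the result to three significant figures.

V₃/V₁ ≈ 0.446

Adiabatic step: V₂/V₁ = 0.5618; T₂ = T₁·1.78^(0.4) = 327.4 K.
Isobaric step: V₃/V₂ = T₃/T₂ = 260/327.4.
V₃/V₁ = (V₂/V₁)(V₃/V₂) = 0.5618 × (260/327.4) = 0.4461.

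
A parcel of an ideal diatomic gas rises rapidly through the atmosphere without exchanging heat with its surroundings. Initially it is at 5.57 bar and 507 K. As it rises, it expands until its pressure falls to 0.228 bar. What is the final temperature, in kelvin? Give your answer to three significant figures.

Adiabatic: T₂/T₁ = (P₂/P₁)^((γ−1)/γ).
For a diatomic ideal gas γ = 7/5, so (γ−1)/γ = 2/7.
T₂ = 507 × (0.228/5.57)^(2/7) = 203.5 K.

T₂ ≈ 203 K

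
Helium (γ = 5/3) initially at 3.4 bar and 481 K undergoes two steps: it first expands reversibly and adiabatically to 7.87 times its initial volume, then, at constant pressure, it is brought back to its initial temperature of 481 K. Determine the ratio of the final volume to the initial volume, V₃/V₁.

V₃/V₁ ≈ 31.1

Adiabatic step: V₂/V₁ = 7.87; T₂ = T₁·(1/7.87)^(2/3) = 121.6 K.
Isobaric step: V₃/V₂ = T₃/T₂ = 481/121.6.
V₃/V₁ = (V₂/V₁)(V₃/V₂) = 7.87 × (481/121.6) = 31.14.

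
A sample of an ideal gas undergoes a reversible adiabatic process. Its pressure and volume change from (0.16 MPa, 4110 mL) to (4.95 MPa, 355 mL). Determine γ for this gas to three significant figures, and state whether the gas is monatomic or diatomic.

PV^γ = const ⇒ γ = ln(P₂/P₁) / ln(V₁/V₂).
γ = ln(4.95/0.16) / ln(4110/355) = 1.401.
γ ≈ 1.40 is close to 7/5, so the gas is diatomic.

γ ≈ 1.40; diatomic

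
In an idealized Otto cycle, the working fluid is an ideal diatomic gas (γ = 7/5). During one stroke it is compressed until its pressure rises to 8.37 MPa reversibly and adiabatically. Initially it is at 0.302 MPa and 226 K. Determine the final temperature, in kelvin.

T₂ ≈ 584 K

Adiabatic: T₂/T₁ = (P₂/P₁)^((γ−1)/γ).
T₂ = 226 × (8.37/0.302)^(2/7) = 583.9 K.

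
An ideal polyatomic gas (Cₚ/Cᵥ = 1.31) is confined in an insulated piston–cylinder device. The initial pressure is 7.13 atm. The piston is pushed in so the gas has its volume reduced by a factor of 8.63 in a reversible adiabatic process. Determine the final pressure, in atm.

P₂ ≈ 120 atm

Adiabatic: P₁V₁^γ = P₂V₂^γ ⇒ P₂ = P₁ (V₁/V₂)^γ.
P₂ = 7.13 × 8.63^(1.31) = 120 atm.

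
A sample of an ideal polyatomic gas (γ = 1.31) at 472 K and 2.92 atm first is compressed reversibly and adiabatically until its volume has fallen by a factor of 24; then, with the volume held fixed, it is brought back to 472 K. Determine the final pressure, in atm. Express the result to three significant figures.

P₃ ≈ 70.1 atm

Adiabatic step (PV^γ = const): P₂ = 2.92×24^(1.31) = 187.7 atm; T₂ = 472×24^(0.31) = 1264 K.
Isochoric: P₃ = P₂(T₃/T₂) = 187.7 × (472/1264) = 70.08 atm.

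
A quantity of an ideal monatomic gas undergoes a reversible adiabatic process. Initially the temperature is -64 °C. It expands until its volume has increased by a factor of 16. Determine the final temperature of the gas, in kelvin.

T₂ ≈ 32.9 K

Adiabatic: T₁V₁^(γ−1) = T₂V₂^(γ−1) ⇒ T₂ = T₁ (V₁/V₂)^(γ−1).
For a monatomic ideal gas γ = 5/3, so γ−1 = 2/3.
T₁ = -64 °C = 209.1 K.
T₂ = 209.1 × (1/16)^(2/3) = 32.94 K.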